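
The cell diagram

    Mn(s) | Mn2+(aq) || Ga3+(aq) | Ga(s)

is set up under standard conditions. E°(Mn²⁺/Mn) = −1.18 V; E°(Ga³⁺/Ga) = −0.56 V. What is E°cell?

By convention the left-hand electrode in cell notation is the anode (oxidation) and the right-hand electrode is the cathode (reduction).
E°cell = E°(right) − E°(left) = −0.56 − (−1.18) = +0.62 V.

+0.62 V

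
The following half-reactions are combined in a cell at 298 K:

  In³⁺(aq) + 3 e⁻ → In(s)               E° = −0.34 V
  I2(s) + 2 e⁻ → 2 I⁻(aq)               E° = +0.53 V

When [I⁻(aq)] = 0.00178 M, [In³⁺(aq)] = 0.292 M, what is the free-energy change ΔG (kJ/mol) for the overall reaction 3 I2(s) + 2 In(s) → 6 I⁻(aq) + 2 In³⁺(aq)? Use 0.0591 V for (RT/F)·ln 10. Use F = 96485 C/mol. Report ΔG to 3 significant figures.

The standard cell potential is +0.53 − (−0.34) = +0.87 V, with n = 6 electrons in the balanced equation.
Q = [I⁻(aq)]^6·[In³⁺(aq)]^2 = 2.71×10^−18, so log Q = −17.567 and E = +0.87 − (0.0591/6)(−17.567) = +1.0430 V.
Then ΔG = −nFE = −6 × 96485 × +1.0430 J/mol = −604 kJ/mol.

−604 kJ/mol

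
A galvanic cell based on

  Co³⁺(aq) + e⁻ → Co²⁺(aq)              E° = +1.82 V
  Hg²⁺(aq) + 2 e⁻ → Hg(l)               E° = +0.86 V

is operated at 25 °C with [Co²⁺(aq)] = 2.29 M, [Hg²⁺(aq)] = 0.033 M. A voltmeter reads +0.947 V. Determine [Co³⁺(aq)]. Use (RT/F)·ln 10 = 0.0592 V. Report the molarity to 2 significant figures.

0.25 M

The Co³⁺/Co²⁺ couple has the larger reduction potential, so it is the cathode: E°cell = +1.82 − (+0.86) = +0.96 V and n = 2.
From the Nernst equation, log Q = n(E° − E)/0.0592 = 2·(+0.96 − (+0.947))/0.0592 = 0.439.
For 2 Co³⁺(aq) + Hg(l) → 2 Co²⁺(aq) + Hg²⁺(aq), the reaction quotient is Q = ([Co²⁺(aq)]^2·[Hg²⁺(aq)]) / [Co³⁺(aq)]^2.
Isolating [Co³⁺(aq)] in Q = 10^{0.439} yields log [Co³⁺(aq)] = −0.600, i.e. 0.25 M.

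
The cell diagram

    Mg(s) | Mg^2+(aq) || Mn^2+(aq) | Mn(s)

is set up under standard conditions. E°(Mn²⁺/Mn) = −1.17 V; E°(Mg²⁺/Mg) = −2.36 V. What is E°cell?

By convention the left-hand electrode in cell notation is the anode (oxidation) and the right-hand electrode is the cathode (reduction).
E°cell = E°(right) − E°(left) = −1.17 − (−2.36) = +1.19 V.

+1.19 V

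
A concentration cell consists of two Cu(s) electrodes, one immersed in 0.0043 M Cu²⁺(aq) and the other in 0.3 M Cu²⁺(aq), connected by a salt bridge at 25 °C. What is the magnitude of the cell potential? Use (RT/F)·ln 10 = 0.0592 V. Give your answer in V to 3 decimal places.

0.055 V

For a concentration cell E°cell = 0, since both electrodes use the same couple.
The compartment with the higher Cu²⁺(aq) concentration (0.3 M) acts as the cathode; ions are reduced there and produced at the dilute (0.0043 M) anode.
With n = 2, Ecell = −(0.0592/2)·log([dilute]/[conc]) = −(0.0592/2)·log(0.0043/0.3) = +0.055 V.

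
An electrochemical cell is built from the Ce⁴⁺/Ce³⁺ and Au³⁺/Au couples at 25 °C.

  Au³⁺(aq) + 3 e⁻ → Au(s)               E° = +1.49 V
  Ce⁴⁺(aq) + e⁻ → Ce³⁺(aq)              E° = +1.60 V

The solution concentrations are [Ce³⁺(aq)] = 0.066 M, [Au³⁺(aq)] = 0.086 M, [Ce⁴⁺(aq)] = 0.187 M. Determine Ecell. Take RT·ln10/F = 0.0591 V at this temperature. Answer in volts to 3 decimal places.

+0.158 V

Since E°(Ce⁴⁺/Ce³⁺) > E°(Au³⁺/Au), Ce⁴⁺/Ce³⁺ serves as the cathode.
The standard potential is +1.60 − (+1.49) = +0.11 V and the balanced reaction transfers n = 3 electrons.
The balanced reaction is 3 Ce⁴⁺(aq) + Au(s) → 3 Ce³⁺(aq) + Au³⁺(aq), so Q = ([Ce³⁺(aq)]^3·[Au³⁺(aq)]) / [Ce⁴⁺(aq)]^3 = 0.00378 and log Q = −2.422.
By the Nernst equation, E = +0.11 − (0.0591/3)·(−2.422) = +0.158 V.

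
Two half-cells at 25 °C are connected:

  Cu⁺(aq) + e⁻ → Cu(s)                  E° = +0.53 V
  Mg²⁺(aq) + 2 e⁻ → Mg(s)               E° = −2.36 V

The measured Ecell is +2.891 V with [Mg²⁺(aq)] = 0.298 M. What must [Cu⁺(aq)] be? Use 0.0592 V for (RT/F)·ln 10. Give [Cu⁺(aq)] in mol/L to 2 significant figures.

0.57 M

Cu⁺/Cu is the cathode (higher E°); E°cell = +0.53 − (−2.36) = +2.89 V with n = 2.
Rearranging E = E° − (0.0592/n)·log Q gives log Q = 2(+2.89 − (+2.891))/0.0592 = −0.034.
The balanced reaction is 2 Cu⁺(aq) + Mg(s) → 2 Cu(s) + Mg²⁺(aq), so Q = [Mg²⁺(aq)] / [Cu⁺(aq)]^2.
Substituting the known concentrations and solving, log [Cu⁺(aq)] = −0.246 and [Cu⁺(aq)] = 0.57 M.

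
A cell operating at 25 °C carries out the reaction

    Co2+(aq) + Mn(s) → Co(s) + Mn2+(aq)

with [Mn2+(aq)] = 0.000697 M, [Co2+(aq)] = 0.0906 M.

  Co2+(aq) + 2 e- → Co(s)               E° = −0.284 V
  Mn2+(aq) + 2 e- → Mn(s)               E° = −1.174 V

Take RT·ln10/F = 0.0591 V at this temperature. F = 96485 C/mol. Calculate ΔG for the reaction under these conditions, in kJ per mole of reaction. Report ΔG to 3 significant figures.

E°cell = −0.284 − (−1.174) = +0.890 V; the balanced reaction transfers n = 2 electrons.
Q = [Mn2+(aq)] / [Co2+(aq)] = 0.00769, so log Q = −2.114 and E = +0.890 − (0.0591/2)(−2.114) = +0.9525 V.
Then ΔG = −nFE = −2 × 96485 × +0.9525 J/mol = −184 kJ/mol.

−184 kJ/mol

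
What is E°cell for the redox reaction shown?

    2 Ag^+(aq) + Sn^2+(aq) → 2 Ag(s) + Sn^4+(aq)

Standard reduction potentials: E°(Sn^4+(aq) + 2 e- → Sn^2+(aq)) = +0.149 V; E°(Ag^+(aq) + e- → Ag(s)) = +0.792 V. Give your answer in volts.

In the reaction as written, Ag^+(aq) is reduced (cathode) and Sn^4+(aq) is produced by oxidation at the anode.
E°cell = E°(cathode) − E°(anode) = +0.792 − (+0.149) = +0.643 V.

+0.643 V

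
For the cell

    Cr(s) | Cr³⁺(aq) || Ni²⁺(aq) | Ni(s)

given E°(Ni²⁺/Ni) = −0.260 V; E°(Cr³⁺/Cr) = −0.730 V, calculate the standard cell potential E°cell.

+0.470 V

By convention the left-hand electrode in cell notation is the anode (oxidation) and the right-hand electrode is the cathode (reduction).
E°cell = E°(right) − E°(left) = −0.260 − (−0.730) = +0.470 V.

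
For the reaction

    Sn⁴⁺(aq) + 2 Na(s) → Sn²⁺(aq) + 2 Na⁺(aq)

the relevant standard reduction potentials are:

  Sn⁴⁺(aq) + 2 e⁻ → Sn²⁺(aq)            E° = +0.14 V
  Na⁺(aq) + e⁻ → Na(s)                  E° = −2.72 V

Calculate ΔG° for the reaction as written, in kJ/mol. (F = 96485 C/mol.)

In the reaction as written Sn⁴⁺(aq) is reduced, so the Sn⁴⁺/Sn²⁺ couple is the cathode and Na⁺/Na is the anode.
E°cell = +0.14 − (−2.72) = +2.86 V; balancing electrons gives n = 2.
ΔG° = −nFE°cell = −(2)(96485)(+2.86) J/mol = −552 kJ/mol.

−552 kJ/mol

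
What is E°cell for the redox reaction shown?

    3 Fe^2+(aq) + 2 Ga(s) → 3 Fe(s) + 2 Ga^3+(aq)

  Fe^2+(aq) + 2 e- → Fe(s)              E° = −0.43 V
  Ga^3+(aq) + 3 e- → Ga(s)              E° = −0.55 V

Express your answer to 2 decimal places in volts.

In the reaction as written, Fe^2+(aq) is reduced (cathode) and Ga^3+(aq) is produced by oxidation at the anode.
E°cell = E°(cathode) − E°(anode) = −0.43 − (−0.55) = +0.12 V.

+0.12 V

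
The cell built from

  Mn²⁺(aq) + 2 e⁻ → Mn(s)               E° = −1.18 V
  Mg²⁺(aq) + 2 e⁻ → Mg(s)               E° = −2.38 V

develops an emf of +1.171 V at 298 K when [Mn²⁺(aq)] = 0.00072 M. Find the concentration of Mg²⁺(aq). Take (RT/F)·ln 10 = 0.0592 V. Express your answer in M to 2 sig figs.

Mn²⁺/Mn is the cathode (higher E°); E°cell = −1.18 − (−2.38) = +1.20 V with n = 2.
Since E = E° − (0.0592/n)·log Q, log Q = n(E° − E)/0.0592 = 0.980.
Balancing electrons gives Mn²⁺(aq) + Mg(s) → Mn(s) + Mg²⁺(aq); thus Q = [Mg²⁺(aq)] / [Mn²⁺(aq)].
Isolating [Mg²⁺(aq)] in Q = 10^{0.980} yields log [Mg²⁺(aq)] = −2.163, i.e. 0.0069 M.

0.0069 M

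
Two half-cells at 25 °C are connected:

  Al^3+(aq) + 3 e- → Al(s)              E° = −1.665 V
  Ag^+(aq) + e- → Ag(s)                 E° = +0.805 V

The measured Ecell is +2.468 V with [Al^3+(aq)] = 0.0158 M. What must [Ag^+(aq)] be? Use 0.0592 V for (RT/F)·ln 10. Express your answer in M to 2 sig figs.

0.23 M

Ag⁺/Ag is the cathode (higher E°); E°cell = +0.805 − (−1.665) = +2.470 V with n = 3.
Since E = E° − (0.0592/n)·log Q, log Q = n(E° − E)/0.0592 = 0.101.
Balancing electrons gives 3 Ag^+(aq) + Al(s) → 3 Ag(s) + Al^3+(aq); thus Q = [Al^3+(aq)] / [Ag^+(aq)]^3.
Solving for the unknown gives log [Ag^+(aq)] = −0.634, so [Ag^+(aq)] ≈ 0.23 M.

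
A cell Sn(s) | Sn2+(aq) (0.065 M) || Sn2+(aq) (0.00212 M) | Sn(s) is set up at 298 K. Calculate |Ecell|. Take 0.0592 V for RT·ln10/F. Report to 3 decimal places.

For a concentration cell E°cell = 0, since both electrodes use the same couple.
The compartment with the higher Sn2+(aq) concentration (0.065 M) acts as the cathode; ions are reduced there and produced at the dilute (0.00212 M) anode.
With n = 2, Ecell = −(0.0592/2)·log([dilute]/[conc]) = −(0.0592/2)·log(0.00212/0.065) = +0.044 V.

0.044 V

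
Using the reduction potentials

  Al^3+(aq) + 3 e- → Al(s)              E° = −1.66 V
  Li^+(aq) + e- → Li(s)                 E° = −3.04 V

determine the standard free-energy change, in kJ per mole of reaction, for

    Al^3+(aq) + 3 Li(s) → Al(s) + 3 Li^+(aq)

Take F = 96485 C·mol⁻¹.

−399 kJ/mol

In the reaction as written Al^3+(aq) is reduced, so the Al³⁺/Al couple is the cathode and Li⁺/Li is the anode.
E°cell = −1.66 − (−3.04) = +1.38 V; balancing electrons gives n = 3.
ΔG° = −nFE°cell = −(3)(96485)(+1.38) J/mol = −399 kJ/mol.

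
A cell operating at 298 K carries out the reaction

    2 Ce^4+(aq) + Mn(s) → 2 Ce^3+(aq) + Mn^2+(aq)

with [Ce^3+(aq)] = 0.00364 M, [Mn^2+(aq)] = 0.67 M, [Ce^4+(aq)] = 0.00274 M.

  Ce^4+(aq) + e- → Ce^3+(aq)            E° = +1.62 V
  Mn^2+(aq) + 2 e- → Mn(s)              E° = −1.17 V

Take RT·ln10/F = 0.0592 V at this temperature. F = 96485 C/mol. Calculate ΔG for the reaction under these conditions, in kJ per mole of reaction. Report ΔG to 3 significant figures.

−538 kJ/mol

E°cell = +1.62 − (−1.17) = +2.79 V; the balanced reaction transfers n = 2 electrons.
Q = ([Ce^3+(aq)]^2·[Mn^2+(aq)]) / [Ce^4+(aq)]^2 = 1.18, so log Q = 0.073 and E = +2.79 − (0.0592/2)(0.073) = +2.7878 V.
ΔG = −nFE = −(2)(96485)(+2.7878) J/mol = −538 kJ/mol.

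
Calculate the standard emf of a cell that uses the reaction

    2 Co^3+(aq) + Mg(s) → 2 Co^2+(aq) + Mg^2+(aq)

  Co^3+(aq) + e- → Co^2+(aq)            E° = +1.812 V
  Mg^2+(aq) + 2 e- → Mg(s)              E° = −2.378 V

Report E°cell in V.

Co^3+(aq) gains electrons, so the Co³⁺/Co²⁺ couple is the cathode; the Mg²⁺/Mg couple is the anode.
E°cell = E°(cathode) − E°(anode) = +1.812 − (−2.378) = +4.190 V.

+4.190 V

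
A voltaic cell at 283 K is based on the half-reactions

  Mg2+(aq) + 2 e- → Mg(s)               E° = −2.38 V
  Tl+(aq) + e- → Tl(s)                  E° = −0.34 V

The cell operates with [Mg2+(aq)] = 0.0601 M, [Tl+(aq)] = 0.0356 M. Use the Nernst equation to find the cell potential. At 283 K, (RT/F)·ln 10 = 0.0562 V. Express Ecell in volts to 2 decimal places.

The Tl⁺/Tl couple has the more positive E°, so it is the cathode; Mg²⁺/Mg is the anode.
E°cell = E°cat − E°an = −0.34 − (−2.38) = +2.04 V; n = 2.
The balanced reaction is 2 Tl+(aq) + Mg(s) → 2 Tl(s) + Mg2+(aq), so Q = [Mg2+(aq)] / [Tl+(aq)]^2 = 47.4 and log Q = 1.676.
E = E° − (0.0562/n)·log Q = +2.04 − (0.0562/2)(1.676) = +1.99 V.

+1.99 V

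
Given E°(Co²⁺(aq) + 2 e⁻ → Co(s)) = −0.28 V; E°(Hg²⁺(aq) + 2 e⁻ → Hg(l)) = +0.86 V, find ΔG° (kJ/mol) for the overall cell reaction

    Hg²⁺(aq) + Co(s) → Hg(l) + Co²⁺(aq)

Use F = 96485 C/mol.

In the reaction as written Hg²⁺(aq) is reduced, so the Hg²⁺/Hg couple is the cathode and Co²⁺/Co is the anode.
E°cell = +0.86 − (−0.28) = +1.14 V; balancing electrons gives n = 2.
ΔG° = −nFE°cell = −(2)(96485)(+1.14) J/mol = −220 kJ/mol.

−220 kJ/mol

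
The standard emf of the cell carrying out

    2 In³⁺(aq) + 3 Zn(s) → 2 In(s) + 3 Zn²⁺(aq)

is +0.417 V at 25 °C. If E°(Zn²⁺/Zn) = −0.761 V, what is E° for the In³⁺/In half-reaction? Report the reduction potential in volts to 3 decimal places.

In the reaction as written the In³⁺/In couple is reduced (cathode) and Zn²⁺/Zn is oxidized (anode), so E°cell = E°(In³⁺/In) − E°(Zn²⁺/Zn).
E°(In³⁺/In) = E°cell + E°(anode) = +0.417 + (−0.761) = −0.344 V.

−0.344 V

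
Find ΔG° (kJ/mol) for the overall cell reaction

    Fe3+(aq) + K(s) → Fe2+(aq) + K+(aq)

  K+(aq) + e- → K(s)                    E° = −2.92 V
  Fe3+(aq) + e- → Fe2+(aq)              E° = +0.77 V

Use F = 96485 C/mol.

−356 kJ/mol

In the reaction as written Fe3+(aq) is reduced, so the Fe³⁺/Fe²⁺ couple is the cathode and K⁺/K is the anode.
E°cell = +0.77 − (−2.92) = +3.69 V; balancing electrons gives n = 1.
ΔG° = −nFE°cell = −(1)(96485)(+3.69) J/mol = −356 kJ/mol.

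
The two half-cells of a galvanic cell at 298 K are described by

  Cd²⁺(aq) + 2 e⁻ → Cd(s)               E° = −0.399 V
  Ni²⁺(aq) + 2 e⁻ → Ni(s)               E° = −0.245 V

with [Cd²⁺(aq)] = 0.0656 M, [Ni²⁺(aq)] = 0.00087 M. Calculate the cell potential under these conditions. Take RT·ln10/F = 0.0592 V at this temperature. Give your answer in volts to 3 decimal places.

+0.098 V

Ni²⁺/Ni is reduced (cathode, E° = −0.245 V) and Cd²⁺/Cd is oxidized (anode).
E°cell = E°cat − E°an = −0.245 − (−0.399) = +0.154 V; n = 2.
For the overall reaction Ni²⁺(aq) + Cd(s) → Ni(s) + Cd²⁺(aq), Q = [Cd²⁺(aq)] / [Ni²⁺(aq)] = 75.4, giving log Q = 1.877.
Applying E = E° − (RT ln10/nF)·log Q gives +0.154 − (0.0592/2)(1.877) = +0.098 V.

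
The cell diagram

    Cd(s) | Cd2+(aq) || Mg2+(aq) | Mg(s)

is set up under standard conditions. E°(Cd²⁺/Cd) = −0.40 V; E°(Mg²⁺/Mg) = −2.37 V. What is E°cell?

By convention the left-hand electrode in cell notation is the anode (oxidation) and the right-hand electrode is the cathode (reduction).
E°cell = E°(right) − E°(left) = −2.37 − (−0.40) = −1.97 V.
The negative sign shows that, as written, the cell would require an external voltage to drive the reaction.

−1.97 V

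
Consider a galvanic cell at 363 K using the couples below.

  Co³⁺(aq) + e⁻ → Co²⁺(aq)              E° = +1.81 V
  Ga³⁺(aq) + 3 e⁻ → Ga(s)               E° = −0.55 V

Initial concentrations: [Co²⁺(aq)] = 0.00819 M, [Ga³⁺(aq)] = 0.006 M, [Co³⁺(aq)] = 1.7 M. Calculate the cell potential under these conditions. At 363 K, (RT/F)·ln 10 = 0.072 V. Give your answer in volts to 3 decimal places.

The Co³⁺/Co²⁺ couple has the more positive E°, so it is the cathode; Ga³⁺/Ga is the anode.
E°cell = +1.81 − (−0.55) = +2.36 V, with n = 3 electrons transferred.
The balanced reaction is 3 Co³⁺(aq) + Ga(s) → 3 Co²⁺(aq) + Ga³⁺(aq), so Q = ([Co²⁺(aq)]^3·[Ga³⁺(aq)]) / [Co³⁺(aq)]^3 = 6.71×10^−10 and log Q = −9.173.
Applying E = E° − (RT ln10/nF)·log Q gives +2.36 − (0.072/3)(−9.173) = +2.580 V.

+2.580 V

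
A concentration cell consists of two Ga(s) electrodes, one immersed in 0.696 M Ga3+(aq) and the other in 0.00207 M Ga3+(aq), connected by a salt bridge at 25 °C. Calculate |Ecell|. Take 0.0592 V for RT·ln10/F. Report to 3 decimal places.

0.050 V

For a concentration cell E°cell = 0, since both electrodes use the same couple.
The compartment with the higher Ga3+(aq) concentration (0.696 M) acts as the cathode; ions are reduced there and produced at the dilute (0.00207 M) anode.
With n = 3, Ecell = −(0.0592/3)·log([dilute]/[conc]) = −(0.0592/3)·log(0.00207/0.696) = +0.050 V.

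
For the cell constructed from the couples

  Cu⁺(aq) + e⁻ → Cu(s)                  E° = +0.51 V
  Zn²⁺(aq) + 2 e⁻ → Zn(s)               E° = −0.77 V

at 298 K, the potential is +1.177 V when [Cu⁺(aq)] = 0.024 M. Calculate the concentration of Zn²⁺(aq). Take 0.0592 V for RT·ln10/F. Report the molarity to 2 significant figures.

1.7 M

Cu⁺/Cu is the cathode (higher E°); E°cell = +0.51 − (−0.77) = +1.28 V with n = 2.
Rearranging E = E° − (0.0592/n)·log Q gives log Q = 2(+1.28 − (+1.177))/0.0592 = 3.480.
For 2 Cu⁺(aq) + Zn(s) → 2 Cu(s) + Zn²⁺(aq), the reaction quotient is Q = [Zn²⁺(aq)] / [Cu⁺(aq)]^2.
Substituting the known concentrations and solving, log [Zn²⁺(aq)] = 0.240 and [Zn²⁺(aq)] = 1.7 M.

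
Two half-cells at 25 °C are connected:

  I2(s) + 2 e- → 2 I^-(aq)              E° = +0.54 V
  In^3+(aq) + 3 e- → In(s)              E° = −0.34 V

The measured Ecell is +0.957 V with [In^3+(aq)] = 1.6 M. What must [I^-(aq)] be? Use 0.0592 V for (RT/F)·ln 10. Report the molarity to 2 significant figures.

I₂/I⁻ is the cathode (higher E°); E°cell = +0.54 − (−0.34) = +0.88 V with n = 6.
Rearranging E = E° − (0.0592/n)·log Q gives log Q = 6(+0.88 − (+0.957))/0.0592 = −7.804.
The balanced reaction is 3 I2(s) + 2 In(s) → 6 I^-(aq) + 2 In^3+(aq), so Q = [I^-(aq)]^6·[In^3+(aq)]^2.
Solving for the unknown gives log [I^-(aq)] = −1.369, so [I^-(aq)] ≈ 0.043 M.

0.043 M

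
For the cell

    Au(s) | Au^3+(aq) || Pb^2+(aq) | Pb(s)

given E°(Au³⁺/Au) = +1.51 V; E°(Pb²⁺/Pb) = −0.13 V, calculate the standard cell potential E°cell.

−1.64 V

By convention the left-hand electrode in cell notation is the anode (oxidation) and the right-hand electrode is the cathode (reduction).
E°cell = E°(right) − E°(left) = −0.13 − (+1.51) = −1.64 V.
The negative sign shows that, as written, the cell would require an external voltage to drive the reaction.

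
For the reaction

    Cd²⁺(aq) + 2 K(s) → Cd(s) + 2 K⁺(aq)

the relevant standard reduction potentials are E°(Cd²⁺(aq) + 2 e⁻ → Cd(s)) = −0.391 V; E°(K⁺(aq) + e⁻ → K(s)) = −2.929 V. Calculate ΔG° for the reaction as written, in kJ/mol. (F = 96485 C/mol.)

−490 kJ/mol

In the reaction as written Cd²⁺(aq) is reduced, so the Cd²⁺/Cd couple is the cathode and K⁺/K is the anode.
E°cell = −0.391 − (−2.929) = +2.538 V; balancing electrons gives n = 2.
ΔG° = −nFE°cell = −(2)(96485)(+2.538) J/mol = −490 kJ/mol.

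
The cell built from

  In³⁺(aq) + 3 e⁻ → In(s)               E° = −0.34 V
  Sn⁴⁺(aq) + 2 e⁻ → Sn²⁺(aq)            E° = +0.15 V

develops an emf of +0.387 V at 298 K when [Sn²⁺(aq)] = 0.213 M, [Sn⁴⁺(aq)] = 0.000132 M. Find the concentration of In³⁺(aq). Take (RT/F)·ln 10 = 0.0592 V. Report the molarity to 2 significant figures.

The Sn⁴⁺/Sn²⁺ couple has the larger reduction potential, so it is the cathode: E°cell = +0.15 − (−0.34) = +0.49 V and n = 6.
From the Nernst equation, log Q = n(E° − E)/0.0592 = 6·(+0.49 − (+0.387))/0.0592 = 10.439.
The balanced reaction is 3 Sn⁴⁺(aq) + 2 In(s) → 3 Sn²⁺(aq) + 2 In³⁺(aq), so Q = ([Sn²⁺(aq)]^3·[In³⁺(aq)]^2) / [Sn⁴⁺(aq)]^3.
Substituting the known concentrations and solving, log [In³⁺(aq)] = 0.408 and [In³⁺(aq)] = 2.6 M.

2.6 M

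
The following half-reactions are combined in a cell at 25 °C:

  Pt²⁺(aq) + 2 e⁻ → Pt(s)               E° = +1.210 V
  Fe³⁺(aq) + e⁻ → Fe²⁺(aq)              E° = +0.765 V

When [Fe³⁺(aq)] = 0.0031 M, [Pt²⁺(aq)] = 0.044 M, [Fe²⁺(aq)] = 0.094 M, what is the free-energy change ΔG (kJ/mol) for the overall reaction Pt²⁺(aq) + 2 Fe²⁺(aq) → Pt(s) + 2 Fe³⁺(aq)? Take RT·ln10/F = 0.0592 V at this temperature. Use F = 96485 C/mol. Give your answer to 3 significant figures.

E°cell = +1.210 − (+0.765) = +0.445 V; the balanced reaction transfers n = 2 electrons.
Here Q = [Fe³⁺(aq)]^2 / ([Pt²⁺(aq)]·[Fe²⁺(aq)]^2) = 0.0247 (log Q = −1.607), giving E = +0.445 − (0.0592/2)·(−1.607) = +0.4926 V.
Finally ΔG = −nFE = −(2)(96485 C/mol)(+0.4926 V) = −95.1 kJ/mol.

−95.1 kJ/mol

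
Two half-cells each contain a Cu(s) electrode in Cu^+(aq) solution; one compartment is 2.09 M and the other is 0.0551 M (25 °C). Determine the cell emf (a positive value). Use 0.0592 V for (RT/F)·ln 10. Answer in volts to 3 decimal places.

0.093 V

For a concentration cell E°cell = 0, since both electrodes use the same couple.
The compartment with the higher Cu^+(aq) concentration (2.09 M) acts as the cathode; ions are reduced there and produced at the dilute (0.0551 M) anode.
With n = 1, Ecell = −(0.0592/1)·log([dilute]/[conc]) = −(0.0592/1)·log(0.0551/2.09) = +0.093 V.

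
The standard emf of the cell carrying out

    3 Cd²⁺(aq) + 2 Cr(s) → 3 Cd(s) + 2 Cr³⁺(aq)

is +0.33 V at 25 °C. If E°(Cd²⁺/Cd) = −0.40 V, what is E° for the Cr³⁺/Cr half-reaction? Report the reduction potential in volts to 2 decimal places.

In the reaction as written the Cd²⁺/Cd couple is reduced (cathode) and Cr³⁺/Cr is oxidized (anode), so E°cell = E°(Cd²⁺/Cd) − E°(Cr³⁺/Cr).
E°(Cr³⁺/Cr) = E°(cathode) − E°cell = −0.40 − (+0.33) = −0.73 V.

−0.73 V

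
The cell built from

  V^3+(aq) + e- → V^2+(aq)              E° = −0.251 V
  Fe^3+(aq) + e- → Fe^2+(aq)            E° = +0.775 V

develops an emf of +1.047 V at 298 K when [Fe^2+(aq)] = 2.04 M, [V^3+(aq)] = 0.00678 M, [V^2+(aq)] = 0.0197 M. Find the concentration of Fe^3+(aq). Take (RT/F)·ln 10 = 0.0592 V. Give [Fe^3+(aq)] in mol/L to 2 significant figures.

1.6 M

With Fe³⁺/Fe²⁺ at the cathode and V³⁺/V²⁺ at the anode, E°cell = +0.775 − (−0.251) = +1.026 V (n = 1).
From the Nernst equation, log Q = n(E° − E)/0.0592 = 1·(+1.026 − (+1.047))/0.0592 = −0.355.
Balancing electrons gives Fe^3+(aq) + V^2+(aq) → Fe^2+(aq) + V^3+(aq); thus Q = ([Fe^2+(aq)]·[V^3+(aq)]) / ([Fe^3+(aq)]·[V^2+(aq)]).
Substituting the known concentrations and solving, log [Fe^3+(aq)] = 0.201 and [Fe^3+(aq)] = 1.6 M.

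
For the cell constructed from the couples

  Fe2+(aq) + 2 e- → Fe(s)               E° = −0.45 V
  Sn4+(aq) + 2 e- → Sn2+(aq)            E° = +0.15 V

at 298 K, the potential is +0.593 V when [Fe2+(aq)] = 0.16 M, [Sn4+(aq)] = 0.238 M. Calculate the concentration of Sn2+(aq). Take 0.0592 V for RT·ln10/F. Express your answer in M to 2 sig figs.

With Sn⁴⁺/Sn²⁺ at the cathode and Fe²⁺/Fe at the anode, E°cell = +0.15 − (−0.45) = +0.60 V (n = 2).
From the Nernst equation, log Q = n(E° − E)/0.0592 = 2·(+0.60 − (+0.593))/0.0592 = 0.236.
Balancing electrons gives Sn4+(aq) + Fe(s) → Sn2+(aq) + Fe2+(aq); thus Q = ([Sn2+(aq)]·[Fe2+(aq)]) / [Sn4+(aq)].
Substituting the known concentrations and solving, log [Sn2+(aq)] = 0.408 and [Sn2+(aq)] = 2.6 M.

2.6 M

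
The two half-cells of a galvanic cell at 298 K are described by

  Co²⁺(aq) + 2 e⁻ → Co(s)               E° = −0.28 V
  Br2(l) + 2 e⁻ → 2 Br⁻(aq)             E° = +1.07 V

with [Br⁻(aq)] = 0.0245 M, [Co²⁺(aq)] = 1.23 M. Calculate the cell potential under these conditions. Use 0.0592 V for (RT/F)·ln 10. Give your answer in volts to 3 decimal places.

+1.443 V

Br₂/Br⁻ is reduced (cathode, E° = +1.07 V) and Co²⁺/Co is oxidized (anode).
E°cell = +1.07 − (−0.28) = +1.35 V, with n = 2 electrons transferred.
Balancing gives Br2(l) + Co(s) → 2 Br⁻(aq) + Co²⁺(aq); hence Q = [Br⁻(aq)]^2·[Co²⁺(aq)] = 0.000738 (log Q = −3.132).
Applying E = E° − (RT ln10/nF)·log Q gives +1.35 − (0.0592/2)(−3.132) = +1.443 V.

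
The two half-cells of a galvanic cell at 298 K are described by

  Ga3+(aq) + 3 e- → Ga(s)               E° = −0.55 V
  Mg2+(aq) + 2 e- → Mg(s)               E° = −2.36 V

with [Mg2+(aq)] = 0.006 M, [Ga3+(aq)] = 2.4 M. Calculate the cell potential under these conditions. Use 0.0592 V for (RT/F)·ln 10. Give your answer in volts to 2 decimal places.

+1.88 V

Ga³⁺/Ga is reduced (cathode, E° = −0.55 V) and Mg²⁺/Mg is oxidized (anode).
E°cell = −0.55 − (−2.36) = +1.81 V, with n = 6 electrons transferred.
For the overall reaction 2 Ga3+(aq) + 3 Mg(s) → 2 Ga(s) + 3 Mg2+(aq), Q = [Mg2+(aq)]^3 / [Ga3+(aq)]^2 = 3.75×10^−8, giving log Q = −7.426.
E = E° − (0.0592/n)·log Q = +1.81 − (0.0592/6)(−7.426) = +1.88 V.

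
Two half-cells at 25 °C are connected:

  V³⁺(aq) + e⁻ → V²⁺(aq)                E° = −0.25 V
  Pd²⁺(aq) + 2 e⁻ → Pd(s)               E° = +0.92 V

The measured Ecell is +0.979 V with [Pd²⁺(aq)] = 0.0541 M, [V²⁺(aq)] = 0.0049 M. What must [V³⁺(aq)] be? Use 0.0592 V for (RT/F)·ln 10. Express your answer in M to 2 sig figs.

Pd²⁺/Pd is the cathode (higher E°); E°cell = +0.92 − (−0.25) = +1.17 V with n = 2.
Since E = E° − (0.0592/n)·log Q, log Q = n(E° − E)/0.0592 = 6.453.
For Pd²⁺(aq) + 2 V²⁺(aq) → Pd(s) + 2 V³⁺(aq), the reaction quotient is Q = [V³⁺(aq)]^2 / ([Pd²⁺(aq)]·[V²⁺(aq)]^2).
Substituting the known concentrations and solving, log [V³⁺(aq)] = 0.283 and [V³⁺(aq)] = 1.9 M.

1.9 M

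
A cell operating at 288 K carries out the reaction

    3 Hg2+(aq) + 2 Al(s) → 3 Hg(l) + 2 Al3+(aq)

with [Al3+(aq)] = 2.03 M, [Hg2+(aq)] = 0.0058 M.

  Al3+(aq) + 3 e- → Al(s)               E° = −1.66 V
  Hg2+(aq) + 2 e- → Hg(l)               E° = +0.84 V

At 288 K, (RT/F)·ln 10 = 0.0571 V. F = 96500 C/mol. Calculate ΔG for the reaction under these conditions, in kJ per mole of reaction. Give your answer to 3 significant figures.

−1410 kJ/mol

With Hg²⁺/Hg reduced at the cathode, E°cell = +0.84 − (−1.66) = +2.50 V and n = 6.
The reaction quotient is [Al3+(aq)]^2 / [Hg2+(aq)]^3 = 2.11×10^7; by Nernst, E = +2.50 − (0.0571/6)(7.325) = +2.4303 V.
Then ΔG = −nFE = −6 × 96500 × +2.4303 J/mol = −1410 kJ/mol.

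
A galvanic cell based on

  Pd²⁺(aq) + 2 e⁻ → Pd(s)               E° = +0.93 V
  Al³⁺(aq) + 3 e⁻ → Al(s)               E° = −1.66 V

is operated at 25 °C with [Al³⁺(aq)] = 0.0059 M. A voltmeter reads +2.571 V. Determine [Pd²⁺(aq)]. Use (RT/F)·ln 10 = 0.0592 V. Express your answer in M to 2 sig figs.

0.0074 M

With Pd²⁺/Pd at the cathode and Al³⁺/Al at the anode, E°cell = +0.93 − (−1.66) = +2.59 V (n = 6).
From the Nernst equation, log Q = n(E° − E)/0.0592 = 6·(+2.59 − (+2.571))/0.0592 = 1.926.
The balanced reaction is 3 Pd²⁺(aq) + 2 Al(s) → 3 Pd(s) + 2 Al³⁺(aq), so Q = [Al³⁺(aq)]^2 / [Pd²⁺(aq)]^3.
Solving for the unknown gives log [Pd²⁺(aq)] = −2.128, so [Pd²⁺(aq)] ≈ 0.0074 M.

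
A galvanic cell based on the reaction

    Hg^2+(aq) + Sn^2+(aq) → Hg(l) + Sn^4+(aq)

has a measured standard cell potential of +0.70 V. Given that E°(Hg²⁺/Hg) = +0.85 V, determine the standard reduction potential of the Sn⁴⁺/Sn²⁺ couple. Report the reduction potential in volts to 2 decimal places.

In the reaction as written the Hg²⁺/Hg couple is reduced (cathode) and Sn⁴⁺/Sn²⁺ is oxidized (anode), so E°cell = E°(Hg²⁺/Hg) − E°(Sn⁴⁺/Sn²⁺).
E°(Sn⁴⁺/Sn²⁺) = E°(cathode) − E°cell = +0.85 − (+0.70) = +0.15 V.

+0.15 V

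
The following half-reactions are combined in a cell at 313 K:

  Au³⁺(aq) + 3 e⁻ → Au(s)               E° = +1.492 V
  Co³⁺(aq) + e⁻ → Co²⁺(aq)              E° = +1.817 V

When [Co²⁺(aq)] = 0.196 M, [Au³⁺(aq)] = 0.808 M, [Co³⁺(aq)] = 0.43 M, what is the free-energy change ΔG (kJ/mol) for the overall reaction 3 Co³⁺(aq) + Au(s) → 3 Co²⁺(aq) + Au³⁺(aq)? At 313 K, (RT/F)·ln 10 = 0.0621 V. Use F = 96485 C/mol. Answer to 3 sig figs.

E°cell = +1.817 − (+1.492) = +0.325 V; the balanced reaction transfers n = 3 electrons.
Q = ([Co²⁺(aq)]^3·[Au³⁺(aq)]) / [Co³⁺(aq)]^3 = 0.0765, so log Q = −1.116 and E = +0.325 − (0.0621/3)(−1.116) = +0.3481 V.
Then ΔG = −nFE = −3 × 96485 × +0.3481 J/mol = −101 kJ/mol.

−101 kJ/mol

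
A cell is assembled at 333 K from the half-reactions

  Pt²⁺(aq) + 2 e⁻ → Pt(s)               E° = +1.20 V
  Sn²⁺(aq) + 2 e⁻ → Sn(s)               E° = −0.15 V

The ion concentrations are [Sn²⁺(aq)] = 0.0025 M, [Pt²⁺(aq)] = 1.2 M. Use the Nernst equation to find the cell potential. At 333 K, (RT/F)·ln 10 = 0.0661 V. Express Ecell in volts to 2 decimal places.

The Pt²⁺/Pt couple has the more positive E°, so it is the cathode; Sn²⁺/Sn is the anode.
E°cell = E°cat − E°an = +1.20 − (−0.15) = +1.35 V; n = 2.
Balancing gives Pt²⁺(aq) + Sn(s) → Pt(s) + Sn²⁺(aq); hence Q = [Sn²⁺(aq)] / [Pt²⁺(aq)] = 0.00208 (log Q = −2.681).
Applying E = E° − (RT ln10/nF)·log Q gives +1.35 − (0.0661/2)(−2.681) = +1.44 V.

+1.44 V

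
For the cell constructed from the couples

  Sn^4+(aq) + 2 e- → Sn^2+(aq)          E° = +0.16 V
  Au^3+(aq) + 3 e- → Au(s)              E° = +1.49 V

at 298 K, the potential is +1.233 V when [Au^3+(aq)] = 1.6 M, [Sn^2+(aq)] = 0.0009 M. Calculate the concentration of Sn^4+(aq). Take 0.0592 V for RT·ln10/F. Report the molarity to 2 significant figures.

2.3 M

Au³⁺/Au is the cathode (higher E°); E°cell = +1.49 − (+0.16) = +1.33 V with n = 6.
From the Nernst equation, log Q = n(E° − E)/0.0592 = 6·(+1.33 − (+1.233))/0.0592 = 9.831.
The balanced reaction is 2 Au^3+(aq) + 3 Sn^2+(aq) → 2 Au(s) + 3 Sn^4+(aq), so Q = [Sn^4+(aq)]^3 / ([Au^3+(aq)]^2·[Sn^2+(aq)]^3).
Isolating [Sn^4+(aq)] in Q = 10^{9.831} yields log [Sn^4+(aq)] = 0.367, i.e. 2.3 M.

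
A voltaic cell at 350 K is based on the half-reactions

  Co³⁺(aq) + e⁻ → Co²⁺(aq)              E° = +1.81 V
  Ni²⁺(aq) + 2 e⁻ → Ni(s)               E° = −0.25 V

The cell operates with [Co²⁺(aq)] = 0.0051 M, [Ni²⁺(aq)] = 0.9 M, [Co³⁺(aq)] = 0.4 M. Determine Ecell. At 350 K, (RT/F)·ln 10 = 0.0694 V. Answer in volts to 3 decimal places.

+2.193 V

Co³⁺/Co²⁺ is reduced (cathode, E° = +1.81 V) and Ni²⁺/Ni is oxidized (anode).
E°cell = +1.81 − (−0.25) = +2.06 V, with n = 2 electrons transferred.
The balanced reaction is 2 Co³⁺(aq) + Ni(s) → 2 Co²⁺(aq) + Ni²⁺(aq), so Q = ([Co²⁺(aq)]^2·[Ni²⁺(aq)]) / [Co³⁺(aq)]^2 = 0.000146 and log Q = −3.835.
E = E° − (0.0694/n)·log Q = +2.06 − (0.0694/2)(−3.835) = +2.193 V.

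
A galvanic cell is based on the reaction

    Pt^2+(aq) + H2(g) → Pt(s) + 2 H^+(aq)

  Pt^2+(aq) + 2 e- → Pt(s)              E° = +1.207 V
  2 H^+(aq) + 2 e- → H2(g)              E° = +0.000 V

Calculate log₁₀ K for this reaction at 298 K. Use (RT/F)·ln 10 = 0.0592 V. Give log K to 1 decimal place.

log K = 40.8

The Pt²⁺/Pt couple is reduced (cathode); E°cell = +1.207 − (+0.000) = +1.207 V with n = 2.
At equilibrium E = 0, so log K = nE°cell / 0.0592 = (2)(+1.207) / 0.0592 = 40.8.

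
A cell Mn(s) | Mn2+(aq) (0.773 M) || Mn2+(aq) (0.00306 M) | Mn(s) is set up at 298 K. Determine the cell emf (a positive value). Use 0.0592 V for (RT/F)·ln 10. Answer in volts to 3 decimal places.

For a concentration cell E°cell = 0, since both electrodes use the same couple.
The compartment with the higher Mn2+(aq) concentration (0.773 M) acts as the cathode; ions are reduced there and produced at the dilute (0.00306 M) anode.
With n = 2, Ecell = −(0.0592/2)·log([dilute]/[conc]) = −(0.0592/2)·log(0.00306/0.773) = +0.071 V.

0.071 V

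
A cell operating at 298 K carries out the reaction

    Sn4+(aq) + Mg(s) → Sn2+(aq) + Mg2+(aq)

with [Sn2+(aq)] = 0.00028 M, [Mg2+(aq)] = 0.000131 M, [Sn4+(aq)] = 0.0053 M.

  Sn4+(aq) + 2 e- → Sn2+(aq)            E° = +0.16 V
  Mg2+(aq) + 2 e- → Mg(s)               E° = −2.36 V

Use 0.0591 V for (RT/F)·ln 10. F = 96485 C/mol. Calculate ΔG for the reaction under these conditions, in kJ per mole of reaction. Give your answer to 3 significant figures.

−516 kJ/mol

The standard cell potential is +0.16 − (−2.36) = +2.52 V, with n = 2 electrons in the balanced equation.
Q = ([Sn2+(aq)]·[Mg2+(aq)]) / [Sn4+(aq)] = 6.92×10^−6, so log Q = −5.160 and E = +2.52 − (0.0591/2)(−5.160) = +2.6725 V.
Finally ΔG = −nFE = −(2)(96485 C/mol)(+2.6725 V) = −516 kJ/mol.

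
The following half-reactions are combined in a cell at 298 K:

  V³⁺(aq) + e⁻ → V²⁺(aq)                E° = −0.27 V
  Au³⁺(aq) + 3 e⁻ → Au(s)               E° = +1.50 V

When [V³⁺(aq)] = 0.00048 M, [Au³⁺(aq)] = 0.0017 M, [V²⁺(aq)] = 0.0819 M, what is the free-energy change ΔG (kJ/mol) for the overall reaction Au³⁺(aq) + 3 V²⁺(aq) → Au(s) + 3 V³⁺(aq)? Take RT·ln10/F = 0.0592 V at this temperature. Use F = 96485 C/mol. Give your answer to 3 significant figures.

E°cell = +1.50 − (−0.27) = +1.77 V; the balanced reaction transfers n = 3 electrons.
Q = [V³⁺(aq)]^3 / ([Au³⁺(aq)]·[V²⁺(aq)]^3) = 0.000118, so log Q = −3.927 and E = +1.77 − (0.0592/3)(−3.927) = +1.8475 V.
Finally ΔG = −nFE = −(3)(96485 C/mol)(+1.8475 V) = −535 kJ/mol.

−535 kJ/mol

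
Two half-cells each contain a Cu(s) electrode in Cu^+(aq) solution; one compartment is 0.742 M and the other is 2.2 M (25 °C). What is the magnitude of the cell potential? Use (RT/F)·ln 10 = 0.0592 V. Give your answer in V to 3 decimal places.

For a concentration cell E°cell = 0, since both electrodes use the same couple.
The compartment with the higher Cu^+(aq) concentration (2.2 M) acts as the cathode; ions are reduced there and produced at the dilute (0.742 M) anode.
With n = 1, Ecell = −(0.0592/1)·log([dilute]/[conc]) = −(0.0592/1)·log(0.742/2.2) = +0.028 V.

0.028 V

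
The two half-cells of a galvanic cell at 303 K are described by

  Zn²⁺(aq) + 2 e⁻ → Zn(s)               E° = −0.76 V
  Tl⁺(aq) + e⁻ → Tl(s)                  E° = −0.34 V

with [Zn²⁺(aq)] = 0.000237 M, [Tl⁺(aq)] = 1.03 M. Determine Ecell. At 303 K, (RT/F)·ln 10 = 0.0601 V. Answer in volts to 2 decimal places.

The Tl⁺/Tl couple has the more positive E°, so it is the cathode; Zn²⁺/Zn is the anode.
E°cell = E°cat − E°an = −0.34 − (−0.76) = +0.42 V; n = 2.
Balancing gives 2 Tl⁺(aq) + Zn(s) → 2 Tl(s) + Zn²⁺(aq); hence Q = [Zn²⁺(aq)] / [Tl⁺(aq)]^2 = 0.000223 (log Q = −3.651).
By the Nernst equation, E = +0.42 − (0.0601/2)·(−3.651) = +0.53 V.

+0.53 V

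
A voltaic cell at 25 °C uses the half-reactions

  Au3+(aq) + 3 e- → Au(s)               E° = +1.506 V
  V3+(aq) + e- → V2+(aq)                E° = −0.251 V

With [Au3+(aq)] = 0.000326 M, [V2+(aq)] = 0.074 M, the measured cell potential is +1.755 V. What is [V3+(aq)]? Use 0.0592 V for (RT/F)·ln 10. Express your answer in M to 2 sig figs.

0.0055 M

With Au³⁺/Au at the cathode and V³⁺/V²⁺ at the anode, E°cell = +1.506 − (−0.251) = +1.757 V (n = 3).
Rearranging E = E° − (0.0592/n)·log Q gives log Q = 3(+1.757 − (+1.755))/0.0592 = 0.101.
The balanced reaction is Au3+(aq) + 3 V2+(aq) → Au(s) + 3 V3+(aq), so Q = [V3+(aq)]^3 / ([Au3+(aq)]·[V2+(aq)]^3).
Substituting the known concentrations and solving, log [V3+(aq)] = −2.259 and [V3+(aq)] = 0.0055 M.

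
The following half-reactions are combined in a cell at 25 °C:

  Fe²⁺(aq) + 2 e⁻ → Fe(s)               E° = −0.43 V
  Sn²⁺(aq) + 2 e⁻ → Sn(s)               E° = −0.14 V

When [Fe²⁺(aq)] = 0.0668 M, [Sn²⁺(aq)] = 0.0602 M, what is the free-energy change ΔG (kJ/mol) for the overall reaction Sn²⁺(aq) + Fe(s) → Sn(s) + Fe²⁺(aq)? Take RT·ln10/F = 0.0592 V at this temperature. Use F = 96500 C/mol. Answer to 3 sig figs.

The standard cell potential is −0.14 − (−0.43) = +0.29 V, with n = 2 electrons in the balanced equation.
The reaction quotient is [Fe²⁺(aq)] / [Sn²⁺(aq)] = 1.11; by Nernst, E = +0.29 − (0.0592/2)(0.045) = +0.2887 V.
ΔG = −nFE = −(2)(96500)(+0.2887) J/mol = −55.7 kJ/mol.

−55.7 kJ/mol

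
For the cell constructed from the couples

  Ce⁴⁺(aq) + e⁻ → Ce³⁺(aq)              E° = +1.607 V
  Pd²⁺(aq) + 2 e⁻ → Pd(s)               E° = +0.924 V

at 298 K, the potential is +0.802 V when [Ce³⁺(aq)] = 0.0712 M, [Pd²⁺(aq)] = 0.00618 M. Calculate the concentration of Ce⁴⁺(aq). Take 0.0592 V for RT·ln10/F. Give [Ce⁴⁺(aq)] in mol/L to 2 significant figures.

0.57 M

Ce⁴⁺/Ce³⁺ is the cathode (higher E°); E°cell = +1.607 − (+0.924) = +0.683 V with n = 2.
Since E = E° − (0.0592/n)·log Q, log Q = n(E° − E)/0.0592 = −4.020.
The balanced reaction is 2 Ce⁴⁺(aq) + Pd(s) → 2 Ce³⁺(aq) + Pd²⁺(aq), so Q = ([Ce³⁺(aq)]^2·[Pd²⁺(aq)]) / [Ce⁴⁺(aq)]^2.
Solving for the unknown gives log [Ce⁴⁺(aq)] = −0.242, so [Ce⁴⁺(aq)] ≈ 0.57 M.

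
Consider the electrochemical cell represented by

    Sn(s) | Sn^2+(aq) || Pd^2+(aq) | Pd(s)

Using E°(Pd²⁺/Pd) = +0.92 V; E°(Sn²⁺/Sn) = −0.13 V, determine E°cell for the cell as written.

By convention the left-hand electrode in cell notation is the anode (oxidation) and the right-hand electrode is the cathode (reduction).
E°cell = E°(right) − E°(left) = +0.92 − (−0.13) = +1.05 V.

+1.05 V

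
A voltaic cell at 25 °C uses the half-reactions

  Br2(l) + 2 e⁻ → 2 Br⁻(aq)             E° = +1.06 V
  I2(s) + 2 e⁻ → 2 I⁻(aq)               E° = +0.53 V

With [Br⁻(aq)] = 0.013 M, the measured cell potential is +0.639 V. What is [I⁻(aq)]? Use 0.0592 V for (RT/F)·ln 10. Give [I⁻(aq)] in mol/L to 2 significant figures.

0.90 M

With Br₂/Br⁻ at the cathode and I₂/I⁻ at the anode, E°cell = +1.06 − (+0.53) = +0.53 V (n = 2).
Since E = E° − (0.0592/n)·log Q, log Q = n(E° − E)/0.0592 = −3.682.
The balanced reaction is Br2(l) + 2 I⁻(aq) → 2 Br⁻(aq) + I2(s), so Q = [Br⁻(aq)]^2 / [I⁻(aq)]^2.
Isolating [I⁻(aq)] in Q = 10^{−3.682} yields log [I⁻(aq)] = −0.045, i.e. 0.90 M.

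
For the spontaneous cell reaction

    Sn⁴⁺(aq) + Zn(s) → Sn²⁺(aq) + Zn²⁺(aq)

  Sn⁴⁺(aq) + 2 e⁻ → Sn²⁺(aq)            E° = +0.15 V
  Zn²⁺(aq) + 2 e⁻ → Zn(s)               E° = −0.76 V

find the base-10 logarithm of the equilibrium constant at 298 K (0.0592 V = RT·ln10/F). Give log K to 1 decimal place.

log K = 30.7

The Sn⁴⁺/Sn²⁺ couple is reduced (cathode); E°cell = +0.15 − (−0.76) = +0.91 V with n = 2.
At equilibrium E = 0, so log K = nE°cell / 0.0592 = (2)(+0.91) / 0.0592 = 30.7.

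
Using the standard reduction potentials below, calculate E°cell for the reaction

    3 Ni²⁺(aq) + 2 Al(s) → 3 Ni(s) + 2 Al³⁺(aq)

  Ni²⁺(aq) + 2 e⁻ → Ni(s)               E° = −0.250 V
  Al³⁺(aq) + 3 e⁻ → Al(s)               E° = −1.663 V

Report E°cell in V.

Ni²⁺(aq) gains electrons, so the Ni²⁺/Ni couple is the cathode; the Al³⁺/Al couple is the anode.
E°cell = E°(cathode) − E°(anode) = −0.250 − (−1.663) = +1.413 V.
The positive value indicates the reaction is spontaneous as written.

+1.413 V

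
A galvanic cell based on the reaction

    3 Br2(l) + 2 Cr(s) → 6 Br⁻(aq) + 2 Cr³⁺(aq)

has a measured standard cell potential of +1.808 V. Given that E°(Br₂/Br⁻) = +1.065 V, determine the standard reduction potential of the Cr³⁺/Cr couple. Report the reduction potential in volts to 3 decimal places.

In the reaction as written the Br₂/Br⁻ couple is reduced (cathode) and Cr³⁺/Cr is oxidized (anode), so E°cell = E°(Br₂/Br⁻) − E°(Cr³⁺/Cr).
E°(Cr³⁺/Cr) = E°(cathode) − E°cell = +1.065 − (+1.808) = −0.743 V.

−0.743 V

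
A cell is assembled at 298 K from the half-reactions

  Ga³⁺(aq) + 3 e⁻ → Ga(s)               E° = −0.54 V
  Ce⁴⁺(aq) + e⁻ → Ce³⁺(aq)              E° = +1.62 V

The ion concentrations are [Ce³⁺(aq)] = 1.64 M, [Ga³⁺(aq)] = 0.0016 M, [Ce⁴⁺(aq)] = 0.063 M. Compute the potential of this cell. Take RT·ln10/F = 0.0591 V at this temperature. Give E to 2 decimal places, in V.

Since E°(Ce⁴⁺/Ce³⁺) > E°(Ga³⁺/Ga), Ce⁴⁺/Ce³⁺ serves as the cathode.
E°cell = +1.62 − (−0.54) = +2.16 V, with n = 3 electrons transferred.
For the overall reaction 3 Ce⁴⁺(aq) + Ga(s) → 3 Ce³⁺(aq) + Ga³⁺(aq), Q = ([Ce³⁺(aq)]^3·[Ga³⁺(aq)]) / [Ce⁴⁺(aq)]^3 = 28.2, giving log Q = 1.451.
Applying E = E° − (RT ln10/nF)·log Q gives +2.16 − (0.0591/3)(1.451) = +2.13 V.

+2.13 V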